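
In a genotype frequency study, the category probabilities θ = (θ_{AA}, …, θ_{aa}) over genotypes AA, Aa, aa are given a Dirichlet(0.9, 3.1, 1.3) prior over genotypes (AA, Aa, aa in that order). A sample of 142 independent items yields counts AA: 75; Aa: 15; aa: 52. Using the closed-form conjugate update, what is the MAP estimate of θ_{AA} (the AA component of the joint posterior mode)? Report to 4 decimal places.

0.5191

The Dirichlet prior is conjugate to the Multinomial likelihood: each posterior αⱼ = prior αⱼ + observed count nⱼ.
Posterior concentration: (75.9, 18.1, 53.3), total = 147.3.
Joint mode component: (α_{AA}−1)/(Σα−K) = 74.9/144.3 = 0.5191.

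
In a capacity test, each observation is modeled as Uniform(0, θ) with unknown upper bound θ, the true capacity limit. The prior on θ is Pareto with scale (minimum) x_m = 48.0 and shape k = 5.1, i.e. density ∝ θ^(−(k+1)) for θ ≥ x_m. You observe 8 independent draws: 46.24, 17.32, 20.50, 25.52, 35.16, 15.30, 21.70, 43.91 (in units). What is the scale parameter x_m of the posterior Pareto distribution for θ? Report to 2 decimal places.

A Pareto(scale x_m, shape k) prior on the upper bound θ of Uniform(0, θ) is conjugate: posterior is Pareto(max(x_m, max xᵢ), k + n).
Sample maximum = 46.24; prior scale x_m = 48.0 → posterior scale = max = 48.00.
Posterior shape = 5.1 + 8 = 13.1.
Posterior scale x_m = 48.00.

48.00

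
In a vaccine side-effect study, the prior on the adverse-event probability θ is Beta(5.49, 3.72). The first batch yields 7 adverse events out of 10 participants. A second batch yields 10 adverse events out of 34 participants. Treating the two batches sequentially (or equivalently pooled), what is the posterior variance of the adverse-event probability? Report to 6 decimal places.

0.004501

The Beta prior is conjugate to a Binomial/Bernoulli likelihood; the update adds successes to α and failures to β.
After batch 1: Beta(5.49+7, 3.72+3) = Beta(12.49, 6.72).
After batch 2: Beta(12.49+10, 6.72+24) = Beta(22.49, 30.72).
Var = αβ/((α+β)²(α+β+1)) = 22.49·30.72/(53.21²·54.21) = 0.004501.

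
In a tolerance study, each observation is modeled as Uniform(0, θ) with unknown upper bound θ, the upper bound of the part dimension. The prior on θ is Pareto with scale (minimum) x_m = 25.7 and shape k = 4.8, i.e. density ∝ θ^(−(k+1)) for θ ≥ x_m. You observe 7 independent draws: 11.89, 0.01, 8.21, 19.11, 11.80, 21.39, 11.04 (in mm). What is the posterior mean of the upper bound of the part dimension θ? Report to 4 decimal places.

A Pareto(scale x_m, shape k) prior on the upper bound θ of Uniform(0, θ) is conjugate: posterior is Pareto(max(x_m, max xᵢ), k + n).
Sample maximum = 21.39; prior scale x_m = 25.7 → posterior scale = max = 25.70.
Posterior shape = 4.8 + 7 = 11.8.
E[θ|data] = k·x_m/(k−1) = 11.8·25.70/10.8 = 28.0796.

28.0796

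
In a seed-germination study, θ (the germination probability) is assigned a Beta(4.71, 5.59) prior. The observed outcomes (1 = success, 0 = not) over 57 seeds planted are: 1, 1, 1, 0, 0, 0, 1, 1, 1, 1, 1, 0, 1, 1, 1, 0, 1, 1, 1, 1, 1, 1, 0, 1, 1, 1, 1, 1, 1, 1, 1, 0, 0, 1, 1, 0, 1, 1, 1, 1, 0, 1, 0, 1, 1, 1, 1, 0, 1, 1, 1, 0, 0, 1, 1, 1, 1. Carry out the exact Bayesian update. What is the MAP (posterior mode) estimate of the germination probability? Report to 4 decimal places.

The Beta prior is conjugate to a Binomial/Bernoulli likelihood; the update adds successes to α and failures to β.
Posterior: Beta(α+k, β+n−k) = Beta(4.71+43, 5.59+14) = Beta(47.71, 19.59).
Mode of Beta(a,b) for a,b>1 is (a−1)/(a+b−2) = 46.71/65.30 = 0.7153.

0.7153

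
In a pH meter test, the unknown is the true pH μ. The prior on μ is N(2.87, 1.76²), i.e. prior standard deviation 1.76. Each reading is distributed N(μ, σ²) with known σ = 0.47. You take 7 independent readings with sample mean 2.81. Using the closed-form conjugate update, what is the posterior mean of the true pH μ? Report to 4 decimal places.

For Normal data with known variance σ², a Normal(μ₀, σ₀²) prior on μ is conjugate. Posterior precision = 1/σ₀² + n/σ²; posterior mean is the precision-weighted average of μ₀ and x̄.
n·x̄ = 7·2.81 = 19.67.
σ₀² = 1.76² = 3.0976, σ² = 0.47² = 0.2209; σ² + n·σ₀² = 0.2209 + 7·3.0976 = 21.9041.
Posterior mean = (μ₀/σ₀² + n·x̄/σ²)/(1/σ₀² + n/σ²) = (σ²·μ₀ + σ₀²·n·x̄)/(σ² + n·σ₀²) = (0.2209·2.87 + 3.0976·19.67)/21.9041 = 61.563775/21.9041 = 2.8106.

2.8106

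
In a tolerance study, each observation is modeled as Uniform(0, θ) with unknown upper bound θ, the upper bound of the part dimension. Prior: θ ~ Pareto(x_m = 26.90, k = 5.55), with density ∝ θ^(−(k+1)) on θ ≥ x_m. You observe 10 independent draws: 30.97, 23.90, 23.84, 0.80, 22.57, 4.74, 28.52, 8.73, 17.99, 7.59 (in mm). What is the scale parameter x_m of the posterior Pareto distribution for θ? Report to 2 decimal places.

A Pareto(scale x_m, shape k) prior on the upper bound θ of Uniform(0, θ) is conjugate: posterior is Pareto(max(x_m, max xᵢ), k + n).
Sample maximum = 30.97; prior scale x_m = 26.90 → posterior scale = max = 30.97.
Posterior shape = 5.55 + 10 = 15.55.
Posterior scale x_m = 30.97.

30.97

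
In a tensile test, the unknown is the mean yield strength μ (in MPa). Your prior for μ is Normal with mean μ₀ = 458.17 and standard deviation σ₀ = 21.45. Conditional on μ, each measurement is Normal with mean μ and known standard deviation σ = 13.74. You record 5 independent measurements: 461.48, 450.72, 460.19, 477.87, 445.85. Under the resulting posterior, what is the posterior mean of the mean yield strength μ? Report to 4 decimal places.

For Normal data with known variance σ², a Normal(μ₀, σ₀²) prior on μ is conjugate. Posterior precision = 1/σ₀² + n/σ²; posterior mean is the precision-weighted average of μ₀ and x̄.
Σxᵢ = 461.48 + 450.72 + 460.19 + 477.87 + 445.85 = 2296.11, so n·x̄ = 2296.11.
σ₀² = 21.45² = 460.1025, σ² = 13.74² = 188.7876; σ² + n·σ₀² = 188.7876 + 5·460.1025 = 2489.3001.
Posterior mean = (μ₀/σ₀² + n·x̄/σ²)/(1/σ₀² + n/σ²) = (σ²·μ₀ + σ₀²·n·x̄)/(σ² + n·σ₀²) = (188.7876·458.17 + 460.1025·2296.11)/2489.3001 = 1142942.765967/2489.3001 = 459.1422.

459.1422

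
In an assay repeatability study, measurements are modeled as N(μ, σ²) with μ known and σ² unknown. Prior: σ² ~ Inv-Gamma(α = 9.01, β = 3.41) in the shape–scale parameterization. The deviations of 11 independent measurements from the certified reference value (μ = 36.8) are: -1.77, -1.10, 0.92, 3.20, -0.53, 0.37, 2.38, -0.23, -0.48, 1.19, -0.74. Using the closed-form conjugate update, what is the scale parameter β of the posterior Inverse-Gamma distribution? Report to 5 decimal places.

15.28925

With known mean μ and an Inverse-Gamma(α, β) prior on σ², the Normal likelihood is conjugate: posterior is Inv-Gamma(α + n/2, β + Σ(xᵢ−μ)²/2).
Σ(xᵢ−μ)² = (-1.77)² + (-1.10)² + (0.92)² + (3.20)² + (-0.53)² + (0.37)² + (2.38)² + (-0.23)² + (-0.48)² + (1.19)² + (-0.74)² = 23.7585.
Posterior: Inv-Gamma(9.01 + 11/2, 3.41 + 23.7585/2) = Inv-Gamma(14.51, 15.28925).
Posterior β = 15.28925.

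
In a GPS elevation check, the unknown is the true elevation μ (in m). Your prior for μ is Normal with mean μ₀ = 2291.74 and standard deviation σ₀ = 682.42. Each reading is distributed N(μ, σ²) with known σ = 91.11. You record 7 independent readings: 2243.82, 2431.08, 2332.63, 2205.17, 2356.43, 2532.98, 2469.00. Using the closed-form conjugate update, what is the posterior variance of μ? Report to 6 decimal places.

For Normal data with known variance σ², a Normal(μ₀, σ₀²) prior on μ is conjugate. Posterior precision = 1/σ₀² + n/σ²; posterior mean is the precision-weighted average of μ₀ and x̄.
σ₀² = 682.42² = 465697.0564, σ² = 91.11² = 8301.0321; σ² + n·σ₀² = 8301.0321 + 7·465697.0564 = 3268180.4269.
Posterior precision = 1/σ₀² + n/σ² = 1/465697.0564 + 7/8301.0321 = (σ² + n·σ₀²)/(σ₀²σ²) = 3268180.4269/(465697.0564·8301.0321); posterior variance σₙ² = σ₀²σ²/(σ² + n·σ₀²) = 465697.0564·8301.0321/3268180.4269 = 1182.849693.

1182.849693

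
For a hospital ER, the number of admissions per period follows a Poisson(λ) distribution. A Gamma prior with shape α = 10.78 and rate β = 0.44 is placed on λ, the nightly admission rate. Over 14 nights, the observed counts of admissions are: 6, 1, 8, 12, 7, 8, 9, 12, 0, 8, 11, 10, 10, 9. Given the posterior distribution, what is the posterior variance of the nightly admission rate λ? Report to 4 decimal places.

With a Gamma(shape α, rate β) prior, the Poisson likelihood is conjugate: the posterior is Gamma(α + ΣXᵢ, β + n).
Sum of counts S = 111 over n = 14 nights.
Posterior: Gamma(α+S, β+n) = Gamma(10.78+111, 0.44+14) = Gamma(121.78, 14.44).
Var = α/β² = 121.78/14.44² = 0.5840.

0.5840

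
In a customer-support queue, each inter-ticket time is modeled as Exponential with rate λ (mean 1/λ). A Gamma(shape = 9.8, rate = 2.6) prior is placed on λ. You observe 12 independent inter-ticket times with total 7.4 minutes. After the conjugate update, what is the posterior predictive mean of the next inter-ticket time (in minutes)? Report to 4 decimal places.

With a Gamma(shape α, rate β) prior on the exponential rate λ, the posterior after n observations with total T = Σxᵢ is Gamma(α+n, β+T).
Posterior: Gamma(9.8+12, 2.6+7.4) = Gamma(21.8, 10.0).
The predictive distribution for the next observation is Lomax; its mean is β/(α−1) = 10.0/20.8 = 0.4808.

0.4808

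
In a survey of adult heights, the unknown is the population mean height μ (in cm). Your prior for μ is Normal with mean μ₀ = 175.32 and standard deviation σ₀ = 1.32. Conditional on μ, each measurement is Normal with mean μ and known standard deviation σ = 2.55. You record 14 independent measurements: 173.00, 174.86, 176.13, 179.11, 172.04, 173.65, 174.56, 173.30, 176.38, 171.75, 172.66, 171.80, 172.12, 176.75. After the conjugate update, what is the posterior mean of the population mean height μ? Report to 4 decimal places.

174.3968

For Normal data with known variance σ², a Normal(μ₀, σ₀²) prior on μ is conjugate. Posterior precision = 1/σ₀² + n/σ²; posterior mean is the precision-weighted average of μ₀ and x̄.
Σxᵢ = 173.00 + 174.86 + 176.13 + 179.11 + 172.04 + 173.65 + 174.56 + 173.30 + 176.38 + 171.75 + 172.66 + 171.80 + 172.12 + 176.75 = 2438.11, so n·x̄ = 2438.11.
σ₀² = 1.32² = 1.7424, σ² = 2.55² = 6.5025; σ² + n·σ₀² = 6.5025 + 14·1.7424 = 30.8961.
Posterior mean = (μ₀/σ₀² + n·x̄/σ²)/(1/σ₀² + n/σ²) = (σ²·μ₀ + σ₀²·n·x̄)/(σ² + n·σ₀²) = (6.5025·175.32 + 1.7424·2438.11)/30.8961 = 5388.181164/30.8961 = 174.3968.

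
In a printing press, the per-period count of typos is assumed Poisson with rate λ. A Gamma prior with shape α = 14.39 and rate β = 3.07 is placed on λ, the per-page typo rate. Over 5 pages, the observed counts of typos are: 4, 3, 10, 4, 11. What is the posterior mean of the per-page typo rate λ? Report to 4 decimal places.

5.7485

With a Gamma(shape α, rate β) prior, the Poisson likelihood is conjugate: the posterior is Gamma(α + ΣXᵢ, β + n).
Sum of counts S = 32 over n = 5 pages.
Posterior: Gamma(α+S, β+n) = Gamma(14.39+32, 3.07+5) = Gamma(46.39, 8.07).
Posterior mean = α/β = 46.39/8.07 = 5.7485.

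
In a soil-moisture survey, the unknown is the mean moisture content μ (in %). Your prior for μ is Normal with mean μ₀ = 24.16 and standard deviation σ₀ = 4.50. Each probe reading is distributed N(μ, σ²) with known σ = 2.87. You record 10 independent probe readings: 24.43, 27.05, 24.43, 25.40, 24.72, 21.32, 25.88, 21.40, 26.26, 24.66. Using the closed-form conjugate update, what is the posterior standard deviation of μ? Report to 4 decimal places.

For Normal data with known variance σ², a Normal(μ₀, σ₀²) prior on μ is conjugate. Posterior precision = 1/σ₀² + n/σ²; posterior mean is the precision-weighted average of μ₀ and x̄.
σ₀² = 4.50² = 20.25, σ² = 2.87² = 8.2369; σ² + n·σ₀² = 8.2369 + 10·20.25 = 210.7369.
Posterior precision = 1/σ₀² + n/σ² = 1/20.25 + 10/8.2369 = (σ² + n·σ₀²)/(σ₀²σ²) = 210.7369/(20.25·8.2369); posterior variance σₙ² = σ₀²σ²/(σ² + n·σ₀²) = 20.25·8.2369/210.7369 = 0.791495.
Posterior SD = √σₙ² = √(20.25·8.2369/210.7369) = 0.8897.

0.8897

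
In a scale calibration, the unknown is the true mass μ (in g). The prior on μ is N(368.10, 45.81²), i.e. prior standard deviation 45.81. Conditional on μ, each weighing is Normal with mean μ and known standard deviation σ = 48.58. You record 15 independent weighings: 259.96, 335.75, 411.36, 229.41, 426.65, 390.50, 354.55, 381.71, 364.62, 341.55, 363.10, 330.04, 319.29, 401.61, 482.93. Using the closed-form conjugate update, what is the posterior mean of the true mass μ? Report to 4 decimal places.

360.1327

For Normal data with known variance σ², a Normal(μ₀, σ₀²) prior on μ is conjugate. Posterior precision = 1/σ₀² + n/σ²; posterior mean is the precision-weighted average of μ₀ and x̄.
Σxᵢ = 259.96 + 335.75 + 411.36 + 229.41 + 426.65 + 390.50 + 354.55 + 381.71 + 364.62 + 341.55 + 363.10 + 330.04 + 319.29 + 401.61 + 482.93 = 5393.03, so n·x̄ = 5393.03.
σ₀² = 45.81² = 2098.5561, σ² = 48.58² = 2360.0164; σ² + n·σ₀² = 2360.0164 + 15·2098.5561 = 33838.3579.
Posterior mean = (μ₀/σ₀² + n·x̄/σ²)/(1/σ₀² + n/σ²) = (σ²·μ₀ + σ₀²·n·x̄)/(σ² + n·σ₀²) = (2360.0164·368.10 + 2098.5561·5393.03)/33838.3579 = 12186298.040823/33838.3579 = 360.1327.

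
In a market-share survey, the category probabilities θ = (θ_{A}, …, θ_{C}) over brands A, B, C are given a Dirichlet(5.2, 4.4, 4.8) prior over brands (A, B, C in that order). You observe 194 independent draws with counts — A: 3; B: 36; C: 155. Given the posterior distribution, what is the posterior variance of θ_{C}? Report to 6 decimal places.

0.000854

The Dirichlet prior is conjugate to the Multinomial likelihood: each posterior αⱼ = prior αⱼ + observed count nⱼ.
Posterior concentration: (8.2, 40.4, 159.8), total = 208.4.
Var[θ_j] = α_j(Σα−α_j)/((Σα)²(Σα+1)) = 159.8·48.6/(208.4²·209.4) = 0.000854.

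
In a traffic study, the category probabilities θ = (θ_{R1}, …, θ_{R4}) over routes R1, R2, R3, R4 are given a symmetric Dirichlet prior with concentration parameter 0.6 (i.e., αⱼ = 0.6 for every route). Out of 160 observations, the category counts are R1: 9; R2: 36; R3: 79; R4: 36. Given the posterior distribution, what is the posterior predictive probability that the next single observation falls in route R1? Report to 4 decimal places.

The Dirichlet prior is conjugate to the Multinomial likelihood: each posterior αⱼ = prior αⱼ + observed count nⱼ.
Posterior concentration: (9.6, 36.6, 79.6, 36.6), total = 162.4.
P(next = R1 | data) = α_{R1}/Σα = 0.0591.

0.0591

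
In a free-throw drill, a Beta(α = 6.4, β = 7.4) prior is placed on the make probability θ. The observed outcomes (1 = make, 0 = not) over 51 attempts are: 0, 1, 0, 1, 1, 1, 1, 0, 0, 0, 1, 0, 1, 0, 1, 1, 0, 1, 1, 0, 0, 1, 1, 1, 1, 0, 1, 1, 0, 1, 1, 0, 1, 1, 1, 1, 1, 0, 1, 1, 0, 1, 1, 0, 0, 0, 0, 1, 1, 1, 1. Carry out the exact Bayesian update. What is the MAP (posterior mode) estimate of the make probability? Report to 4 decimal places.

The Beta prior is conjugate to a Binomial/Bernoulli likelihood; the update adds successes to α and failures to β.
Posterior: Beta(α+k, β+n−k) = Beta(6.4+32, 7.4+19) = Beta(38.4, 26.4).
Mode of Beta(a,b) for a,b>1 is (a−1)/(a+b−2) = 37.4/62.8 = 0.5955.

0.5955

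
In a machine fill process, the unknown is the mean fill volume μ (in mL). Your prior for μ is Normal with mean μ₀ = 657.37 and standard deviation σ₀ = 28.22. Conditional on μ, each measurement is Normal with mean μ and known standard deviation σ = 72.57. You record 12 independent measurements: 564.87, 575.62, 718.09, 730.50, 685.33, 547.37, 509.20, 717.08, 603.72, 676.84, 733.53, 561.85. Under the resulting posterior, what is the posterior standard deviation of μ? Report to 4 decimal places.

16.8209

For Normal data with known variance σ², a Normal(μ₀, σ₀²) prior on μ is conjugate. Posterior precision = 1/σ₀² + n/σ²; posterior mean is the precision-weighted average of μ₀ and x̄.
σ₀² = 28.22² = 796.3684, σ² = 72.57² = 5266.4049; σ² + n·σ₀² = 5266.4049 + 12·796.3684 = 14822.8257.
Posterior precision = 1/σ₀² + n/σ² = 1/796.3684 + 12/5266.4049 = (σ² + n·σ₀²)/(σ₀²σ²) = 14822.8257/(796.3684·5266.4049); posterior variance σₙ² = σ₀²σ²/(σ² + n·σ₀²) = 796.3684·5266.4049/14822.8257 = 282.941898.
Posterior SD = √σₙ² = √(796.3684·5266.4049/14822.8257) = 16.8209.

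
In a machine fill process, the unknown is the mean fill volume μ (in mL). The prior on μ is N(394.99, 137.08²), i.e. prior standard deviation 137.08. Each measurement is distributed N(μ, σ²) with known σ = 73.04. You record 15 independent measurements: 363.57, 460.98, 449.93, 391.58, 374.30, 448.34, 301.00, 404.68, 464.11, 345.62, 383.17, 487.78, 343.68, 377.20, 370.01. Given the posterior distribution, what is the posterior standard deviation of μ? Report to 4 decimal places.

For Normal data with known variance σ², a Normal(μ₀, σ₀²) prior on μ is conjugate. Posterior precision = 1/σ₀² + n/σ²; posterior mean is the precision-weighted average of μ₀ and x̄.
σ₀² = 137.08² = 18790.9264, σ² = 73.04² = 5334.8416; σ² + n·σ₀² = 5334.8416 + 15·18790.9264 = 287198.7376.
Posterior precision = 1/σ₀² + n/σ² = 1/18790.9264 + 15/5334.8416 = (σ² + n·σ₀²)/(σ₀²σ²) = 287198.7376/(18790.9264·5334.8416); posterior variance σₙ² = σ₀²σ²/(σ² + n·σ₀²) = 18790.9264·5334.8416/287198.7376 = 349.049640.
Posterior SD = √σₙ² = √(18790.9264·5334.8416/287198.7376) = 18.6829.

18.6829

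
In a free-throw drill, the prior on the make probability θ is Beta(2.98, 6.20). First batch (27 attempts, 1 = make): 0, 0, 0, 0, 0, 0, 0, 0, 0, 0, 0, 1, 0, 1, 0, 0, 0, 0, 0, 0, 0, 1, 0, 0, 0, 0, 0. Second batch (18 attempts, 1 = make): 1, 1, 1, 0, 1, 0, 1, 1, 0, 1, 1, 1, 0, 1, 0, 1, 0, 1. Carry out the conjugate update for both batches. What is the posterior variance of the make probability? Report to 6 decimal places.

0.004018

The Beta prior is conjugate to a Binomial/Bernoulli likelihood; the update adds successes to α and failures to β.
After batch 1: Beta(2.98+3, 6.20+24) = Beta(5.98, 30.20).
After batch 2: Beta(5.98+12, 30.20+6) = Beta(17.98, 36.20).
Var = αβ/((α+β)²(α+β+1)) = 17.98·36.20/(54.18²·55.18) = 0.004018.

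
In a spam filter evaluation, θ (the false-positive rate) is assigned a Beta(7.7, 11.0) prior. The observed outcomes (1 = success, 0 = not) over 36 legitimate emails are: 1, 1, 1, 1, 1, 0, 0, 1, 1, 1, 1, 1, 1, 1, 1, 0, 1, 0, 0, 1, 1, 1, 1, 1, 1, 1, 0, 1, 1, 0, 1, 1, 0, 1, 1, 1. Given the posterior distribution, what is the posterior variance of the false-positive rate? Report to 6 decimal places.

The Beta prior is conjugate to a Binomial/Bernoulli likelihood; the update adds successes to α and failures to β.
Posterior: Beta(α+k, β+n−k) = Beta(7.7+28, 11.0+8) = Beta(35.7, 19.0).
Var = αβ/((α+β)²(α+β+1)) = 35.7·19.0/(54.7²·55.7) = 0.004070.

0.004070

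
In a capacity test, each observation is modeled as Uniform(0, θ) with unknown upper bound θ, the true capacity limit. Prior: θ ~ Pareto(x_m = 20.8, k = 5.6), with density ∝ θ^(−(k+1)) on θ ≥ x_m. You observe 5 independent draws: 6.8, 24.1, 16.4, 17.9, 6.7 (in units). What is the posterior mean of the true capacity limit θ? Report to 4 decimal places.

A Pareto(scale x_m, shape k) prior on the upper bound θ of Uniform(0, θ) is conjugate: posterior is Pareto(max(x_m, max xᵢ), k + n).
Sample maximum = 24.1; prior scale x_m = 20.8 → posterior scale = max = 24.1.
Posterior shape = 5.6 + 5 = 10.6.
E[θ|data] = k·x_m/(k−1) = 10.6·24.1/9.6 = 26.6104.

26.6104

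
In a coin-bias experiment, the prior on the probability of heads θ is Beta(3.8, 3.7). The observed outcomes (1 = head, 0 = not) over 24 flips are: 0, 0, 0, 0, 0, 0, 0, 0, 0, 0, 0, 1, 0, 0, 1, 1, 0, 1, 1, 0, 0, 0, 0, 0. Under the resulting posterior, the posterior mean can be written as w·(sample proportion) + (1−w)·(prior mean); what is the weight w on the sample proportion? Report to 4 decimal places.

0.7619

The Beta prior is conjugate to a Binomial/Bernoulli likelihood; the update adds successes to α and failures to β.
Posterior mean = (α₀+k)/(α₀+β₀+n) = [n/(α₀+β₀+n)]·(k/n) + [(α₀+β₀)/(α₀+β₀+n)]·α₀/(α₀+β₀), so only n and the prior enter the weight.
The weight on the data is w = n/(α₀+β₀+n) = 24/(3.8+3.7+24) = 24/31.5 = 0.7619.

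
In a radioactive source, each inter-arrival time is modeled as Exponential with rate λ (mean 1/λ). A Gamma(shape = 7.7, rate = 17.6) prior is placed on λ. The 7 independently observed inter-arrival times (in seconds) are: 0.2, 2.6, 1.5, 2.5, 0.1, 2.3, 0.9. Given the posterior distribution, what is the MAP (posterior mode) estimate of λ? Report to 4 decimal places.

0.4946

With a Gamma(shape α, rate β) prior on the exponential rate λ, the posterior after n observations with total T = Σxᵢ is Gamma(α+n, β+T).
Sum of observations T = 10.1 seconds; n = 7.
Posterior: Gamma(7.7+7, 17.6+10.1) = Gamma(14.7, 27.7).
Mode = (α−1)/β = 0.4946.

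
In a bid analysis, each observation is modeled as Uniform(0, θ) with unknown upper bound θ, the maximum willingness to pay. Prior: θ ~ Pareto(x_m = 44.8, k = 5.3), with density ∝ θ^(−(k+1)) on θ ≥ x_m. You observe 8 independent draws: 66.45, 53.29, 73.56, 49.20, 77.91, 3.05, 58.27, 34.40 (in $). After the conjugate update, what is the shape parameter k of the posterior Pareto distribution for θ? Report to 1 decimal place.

A Pareto(scale x_m, shape k) prior on the upper bound θ of Uniform(0, θ) is conjugate: posterior is Pareto(max(x_m, max xᵢ), k + n).
Sample maximum = 77.91; prior scale x_m = 44.8 → posterior scale = max = 77.91.
Posterior shape = 5.3 + 8 = 13.3.
Posterior shape k = 13.3.

13.3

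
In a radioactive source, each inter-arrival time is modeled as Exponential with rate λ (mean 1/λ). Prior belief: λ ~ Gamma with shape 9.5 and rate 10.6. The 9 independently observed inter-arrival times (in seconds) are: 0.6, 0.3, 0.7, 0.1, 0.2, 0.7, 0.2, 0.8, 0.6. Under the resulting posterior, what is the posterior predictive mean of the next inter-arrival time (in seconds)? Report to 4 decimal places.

With a Gamma(shape α, rate β) prior on the exponential rate λ, the posterior after n observations with total T = Σxᵢ is Gamma(α+n, β+T).
Sum of observations T = 4.2 seconds; n = 9.
Posterior: Gamma(9.5+9, 10.6+4.2) = Gamma(18.5, 14.8).
The predictive distribution for the next observation is Lomax; its mean is β/(α−1) = 14.8/17.5 = 0.8457.

0.8457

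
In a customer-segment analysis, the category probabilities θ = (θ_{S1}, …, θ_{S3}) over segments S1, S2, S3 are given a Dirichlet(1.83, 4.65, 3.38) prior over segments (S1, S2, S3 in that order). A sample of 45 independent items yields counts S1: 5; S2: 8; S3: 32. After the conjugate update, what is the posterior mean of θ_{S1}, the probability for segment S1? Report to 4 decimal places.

0.1245

The Dirichlet prior is conjugate to the Multinomial likelihood: each posterior αⱼ = prior αⱼ + observed count nⱼ.
Posterior concentration: (6.83, 12.65, 35.38), total = 54.86.
E[θ_{S1}|data] = α_{S1}/Σα = 6.83/54.86 = 0.1245.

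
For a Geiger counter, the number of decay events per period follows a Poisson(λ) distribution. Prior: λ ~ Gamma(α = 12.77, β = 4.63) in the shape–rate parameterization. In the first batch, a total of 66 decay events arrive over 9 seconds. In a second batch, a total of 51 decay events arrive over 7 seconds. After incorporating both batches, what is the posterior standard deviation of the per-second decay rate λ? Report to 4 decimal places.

0.5522

With a Gamma(shape α, rate β) prior, the Poisson likelihood is conjugate: the posterior is Gamma(α + ΣXᵢ, β + n).
After batch 1: Gamma(α+S, β+n) = Gamma(12.77+66, 4.63+9) = Gamma(78.77, 13.63).
After batch 2: Gamma(α+S, β+n) = Gamma(78.77+51, 13.63+7) = Gamma(129.77, 20.63).
SD = √α/β = √129.77/20.63 = 0.5522.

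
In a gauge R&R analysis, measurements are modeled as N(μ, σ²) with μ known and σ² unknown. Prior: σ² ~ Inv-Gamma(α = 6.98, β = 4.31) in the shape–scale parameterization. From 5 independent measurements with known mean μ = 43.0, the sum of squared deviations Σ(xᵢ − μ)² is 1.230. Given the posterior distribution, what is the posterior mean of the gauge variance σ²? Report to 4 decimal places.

0.5808

With known mean μ and an Inverse-Gamma(α, β) prior on σ², the Normal likelihood is conjugate: posterior is Inv-Gamma(α + n/2, β + Σ(xᵢ−μ)²/2).
Posterior: Inv-Gamma(6.98 + 5/2, 4.31 + 1.230/2) = Inv-Gamma(9.48, 4.9250).
E[σ²|data] = β/(α−1) = 4.9250/8.48 = 0.5808.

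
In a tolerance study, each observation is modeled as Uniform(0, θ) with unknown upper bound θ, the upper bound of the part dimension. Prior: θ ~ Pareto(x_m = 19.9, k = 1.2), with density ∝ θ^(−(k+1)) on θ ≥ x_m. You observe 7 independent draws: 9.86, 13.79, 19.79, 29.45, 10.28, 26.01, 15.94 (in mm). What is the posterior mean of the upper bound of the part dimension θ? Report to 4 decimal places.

33.5403

A Pareto(scale x_m, shape k) prior on the upper bound θ of Uniform(0, θ) is conjugate: posterior is Pareto(max(x_m, max xᵢ), k + n).
Sample maximum = 29.45; prior scale x_m = 19.9 → posterior scale = max = 29.45.
Posterior shape = 1.2 + 7 = 8.2.
E[θ|data] = k·x_m/(k−1) = 8.2·29.45/7.2 = 33.5403.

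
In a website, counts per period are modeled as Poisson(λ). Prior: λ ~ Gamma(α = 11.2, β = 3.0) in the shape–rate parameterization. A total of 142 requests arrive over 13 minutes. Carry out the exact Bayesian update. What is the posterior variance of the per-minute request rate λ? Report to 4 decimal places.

With a Gamma(shape α, rate β) prior, the Poisson likelihood is conjugate: the posterior is Gamma(α + ΣXᵢ, β + n).
Posterior: Gamma(α+S, β+n) = Gamma(11.2+142, 3.0+13) = Gamma(153.2, 16.0).
Var = α/β² = 153.2/16.0² = 0.5984.

0.5984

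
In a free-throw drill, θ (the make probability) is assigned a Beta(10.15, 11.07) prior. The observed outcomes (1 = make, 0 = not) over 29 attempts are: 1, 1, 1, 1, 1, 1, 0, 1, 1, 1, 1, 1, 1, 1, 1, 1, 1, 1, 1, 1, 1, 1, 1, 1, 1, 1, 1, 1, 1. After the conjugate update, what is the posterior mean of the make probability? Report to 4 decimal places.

0.7597

The Beta prior is conjugate to a Binomial/Bernoulli likelihood; the update adds successes to α and failures to β.
Posterior: Beta(α+k, β+n−k) = Beta(10.15+28, 11.07+1) = Beta(38.15, 12.07).
Posterior mean = α/(α+β) = 38.15/50.22 = 0.7597.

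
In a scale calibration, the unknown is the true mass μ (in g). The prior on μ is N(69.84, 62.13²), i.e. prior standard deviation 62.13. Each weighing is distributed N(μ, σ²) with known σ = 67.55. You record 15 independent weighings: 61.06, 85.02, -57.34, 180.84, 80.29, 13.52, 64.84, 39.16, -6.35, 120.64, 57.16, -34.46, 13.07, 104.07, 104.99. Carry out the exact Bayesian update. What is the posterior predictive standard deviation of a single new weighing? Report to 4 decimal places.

69.6059

For Normal data with known variance σ², a Normal(μ₀, σ₀²) prior on μ is conjugate. Posterior precision = 1/σ₀² + n/σ²; posterior mean is the precision-weighted average of μ₀ and x̄.
σ₀² = 62.13² = 3860.1369, σ² = 67.55² = 4563.0025; σ² + n·σ₀² = 4563.0025 + 15·3860.1369 = 62465.056.
Posterior precision = 1/σ₀² + n/σ² = 1/3860.1369 + 15/4563.0025 = (σ² + n·σ₀²)/(σ₀²σ²) = 62465.056/(3860.1369·4563.0025); posterior variance σₙ² = σ₀²σ²/(σ² + n·σ₀²) = 3860.1369·4563.0025/62465.056 = 281.978685.
Predictive variance for one new observation = σₙ² + σ² = 3860.1369·4563.0025/62465.056 + 4563.0025 = σ²·(σ₀² + 62465.056)/62465.056 = 4563.0025·66325.1929/62465.056 = 4844.981185; SD = √(4563.0025·66325.1929/62465.056) = 69.6059.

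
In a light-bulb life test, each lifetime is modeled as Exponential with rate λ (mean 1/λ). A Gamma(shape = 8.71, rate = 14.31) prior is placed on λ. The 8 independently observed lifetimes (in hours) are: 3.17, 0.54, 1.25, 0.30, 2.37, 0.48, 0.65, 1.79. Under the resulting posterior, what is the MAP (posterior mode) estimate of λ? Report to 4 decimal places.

With a Gamma(shape α, rate β) prior on the exponential rate λ, the posterior after n observations with total T = Σxᵢ is Gamma(α+n, β+T).
Sum of observations T = 10.55 hours; n = 8.
Posterior: Gamma(8.71+8, 14.31+10.55) = Gamma(16.71, 24.86).
Mode = (α−1)/β = 0.6319.

0.6319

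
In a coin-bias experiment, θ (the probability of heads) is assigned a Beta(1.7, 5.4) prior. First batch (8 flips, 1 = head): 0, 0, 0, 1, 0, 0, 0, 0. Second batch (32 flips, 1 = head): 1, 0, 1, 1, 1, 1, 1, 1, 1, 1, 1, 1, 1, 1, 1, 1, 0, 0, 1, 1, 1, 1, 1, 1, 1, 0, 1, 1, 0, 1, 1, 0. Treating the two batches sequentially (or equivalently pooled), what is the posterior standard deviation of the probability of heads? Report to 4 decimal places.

The Beta prior is conjugate to a Binomial/Bernoulli likelihood; the update adds successes to α and failures to β.
After batch 1: Beta(1.7+1, 5.4+7) = Beta(2.7, 12.4).
After batch 2: Beta(2.7+26, 12.4+6) = Beta(28.7, 18.4).
Var = αβ/((α+β)²(α+β+1)) = 28.7·18.4/(47.1²·48.1) = 0.00494895; SD = √0.00494895 = 0.0703.

0.0703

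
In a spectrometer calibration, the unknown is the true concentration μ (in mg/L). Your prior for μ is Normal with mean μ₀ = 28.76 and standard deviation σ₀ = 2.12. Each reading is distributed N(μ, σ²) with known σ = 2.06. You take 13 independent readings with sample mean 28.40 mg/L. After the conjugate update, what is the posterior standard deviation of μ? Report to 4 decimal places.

For Normal data with known variance σ², a Normal(μ₀, σ₀²) prior on μ is conjugate. Posterior precision = 1/σ₀² + n/σ²; posterior mean is the precision-weighted average of μ₀ and x̄.
σ₀² = 2.12² = 4.4944, σ² = 2.06² = 4.2436; σ² + n·σ₀² = 4.2436 + 13·4.4944 = 62.6708.
Posterior precision = 1/σ₀² + n/σ² = 1/4.4944 + 13/4.2436 = (σ² + n·σ₀²)/(σ₀²σ²) = 62.6708/(4.4944·4.2436); posterior variance σₙ² = σ₀²σ²/(σ² + n·σ₀²) = 4.4944·4.2436/62.6708 = 0.304327.
Posterior SD = √σₙ² = √(4.4944·4.2436/62.6708) = 0.5517.

0.5517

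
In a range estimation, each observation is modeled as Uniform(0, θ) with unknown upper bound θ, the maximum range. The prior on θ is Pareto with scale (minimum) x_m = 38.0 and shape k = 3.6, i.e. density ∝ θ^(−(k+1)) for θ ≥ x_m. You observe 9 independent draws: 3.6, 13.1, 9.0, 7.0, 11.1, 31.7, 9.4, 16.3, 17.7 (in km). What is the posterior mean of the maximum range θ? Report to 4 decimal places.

A Pareto(scale x_m, shape k) prior on the upper bound θ of Uniform(0, θ) is conjugate: posterior is Pareto(max(x_m, max xᵢ), k + n).
Sample maximum = 31.7; prior scale x_m = 38.0 → posterior scale = max = 38.0.
Posterior shape = 3.6 + 9 = 12.6.
E[θ|data] = k·x_m/(k−1) = 12.6·38.0/11.6 = 41.2759.

41.2759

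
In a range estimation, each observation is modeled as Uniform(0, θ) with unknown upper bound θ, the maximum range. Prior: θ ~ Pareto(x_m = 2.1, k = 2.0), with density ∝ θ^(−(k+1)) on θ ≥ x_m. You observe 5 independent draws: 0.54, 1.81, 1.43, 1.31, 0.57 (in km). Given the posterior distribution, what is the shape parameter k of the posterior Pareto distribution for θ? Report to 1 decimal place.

7.0

A Pareto(scale x_m, shape k) prior on the upper bound θ of Uniform(0, θ) is conjugate: posterior is Pareto(max(x_m, max xᵢ), k + n).
Sample maximum = 1.81; prior scale x_m = 2.1 → posterior scale = max = 2.10.
Posterior shape = 2.0 + 5 = 7.0.
Posterior shape k = 7.0.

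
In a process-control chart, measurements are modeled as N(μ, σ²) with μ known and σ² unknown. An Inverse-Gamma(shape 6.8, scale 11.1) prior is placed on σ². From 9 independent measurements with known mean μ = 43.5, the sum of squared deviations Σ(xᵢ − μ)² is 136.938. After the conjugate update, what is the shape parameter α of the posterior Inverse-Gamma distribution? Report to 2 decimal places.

11.30

With known mean μ and an Inverse-Gamma(α, β) prior on σ², the Normal likelihood is conjugate: posterior is Inv-Gamma(α + n/2, β + Σ(xᵢ−μ)²/2).
Posterior: Inv-Gamma(6.8 + 9/2, 11.1 + 136.938/2) = Inv-Gamma(11.30, 79.5690).
Posterior α = 11.30.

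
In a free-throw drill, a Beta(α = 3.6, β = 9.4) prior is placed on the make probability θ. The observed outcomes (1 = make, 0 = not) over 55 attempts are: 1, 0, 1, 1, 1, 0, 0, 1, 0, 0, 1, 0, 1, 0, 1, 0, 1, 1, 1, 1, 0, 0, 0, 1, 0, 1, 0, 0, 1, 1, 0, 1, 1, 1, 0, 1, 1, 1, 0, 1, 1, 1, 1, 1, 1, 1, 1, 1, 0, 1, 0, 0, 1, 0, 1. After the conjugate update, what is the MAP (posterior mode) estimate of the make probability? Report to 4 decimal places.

0.5545

The Beta prior is conjugate to a Binomial/Bernoulli likelihood; the update adds successes to α and failures to β.
Posterior: Beta(α+k, β+n−k) = Beta(3.6+34, 9.4+21) = Beta(37.6, 30.4).
Mode of Beta(a,b) for a,b>1 is (a−1)/(a+b−2) = 36.6/66.0 = 0.5545.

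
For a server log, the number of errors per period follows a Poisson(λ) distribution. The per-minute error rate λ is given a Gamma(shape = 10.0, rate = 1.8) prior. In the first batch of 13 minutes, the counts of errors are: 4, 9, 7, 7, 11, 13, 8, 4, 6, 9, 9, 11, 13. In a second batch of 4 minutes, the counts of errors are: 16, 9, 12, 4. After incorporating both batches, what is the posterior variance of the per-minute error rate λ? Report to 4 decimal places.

0.4584

With a Gamma(shape α, rate β) prior, the Poisson likelihood is conjugate: the posterior is Gamma(α + ΣXᵢ, β + n).
Batch 1: sum of counts S = 111 over n = 13 minutes.
After batch 1: Gamma(α+S, β+n) = Gamma(10.0+111, 1.8+13) = Gamma(121.0, 14.8).
Batch 2: sum of counts S = 41 over n = 4 minutes.
After batch 2: Gamma(α+S, β+n) = Gamma(121.0+41, 14.8+4) = Gamma(162.0, 18.8).
Var = α/β² = 162.0/18.8² = 0.4584.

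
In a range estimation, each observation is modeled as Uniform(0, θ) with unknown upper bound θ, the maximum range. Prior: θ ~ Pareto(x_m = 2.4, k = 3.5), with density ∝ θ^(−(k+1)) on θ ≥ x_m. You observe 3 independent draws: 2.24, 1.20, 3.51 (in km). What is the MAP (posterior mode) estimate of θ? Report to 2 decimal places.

3.51

A Pareto(scale x_m, shape k) prior on the upper bound θ of Uniform(0, θ) is conjugate: posterior is Pareto(max(x_m, max xᵢ), k + n).
Sample maximum = 3.51; prior scale x_m = 2.4 → posterior scale = max = 3.51.
Posterior shape = 3.5 + 3 = 6.5.
The Pareto density is decreasing on [x_m, ∞), so the mode is x_m = 3.51.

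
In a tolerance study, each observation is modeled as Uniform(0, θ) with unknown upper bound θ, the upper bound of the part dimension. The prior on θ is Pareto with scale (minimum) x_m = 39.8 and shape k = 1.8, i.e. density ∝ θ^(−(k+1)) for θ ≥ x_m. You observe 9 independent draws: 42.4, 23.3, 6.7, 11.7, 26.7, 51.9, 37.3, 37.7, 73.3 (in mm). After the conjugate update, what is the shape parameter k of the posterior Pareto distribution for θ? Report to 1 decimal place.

A Pareto(scale x_m, shape k) prior on the upper bound θ of Uniform(0, θ) is conjugate: posterior is Pareto(max(x_m, max xᵢ), k + n).
Sample maximum = 73.3; prior scale x_m = 39.8 → posterior scale = max = 73.3.
Posterior shape = 1.8 + 9 = 10.8.
Posterior shape k = 10.8.

10.8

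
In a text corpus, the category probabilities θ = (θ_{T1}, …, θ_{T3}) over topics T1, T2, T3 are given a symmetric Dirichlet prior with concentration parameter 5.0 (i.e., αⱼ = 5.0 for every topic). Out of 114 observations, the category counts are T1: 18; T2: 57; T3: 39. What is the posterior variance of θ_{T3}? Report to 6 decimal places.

The Dirichlet prior is conjugate to the Multinomial likelihood: each posterior αⱼ = prior αⱼ + observed count nⱼ.
Posterior concentration: (23.0, 62.0, 44.0), total = 129.0.
Var[θ_j] = α_j(Σα−α_j)/((Σα)²(Σα+1)) = 44.0·85.0/(129.0²·130.0) = 0.001729.

0.001729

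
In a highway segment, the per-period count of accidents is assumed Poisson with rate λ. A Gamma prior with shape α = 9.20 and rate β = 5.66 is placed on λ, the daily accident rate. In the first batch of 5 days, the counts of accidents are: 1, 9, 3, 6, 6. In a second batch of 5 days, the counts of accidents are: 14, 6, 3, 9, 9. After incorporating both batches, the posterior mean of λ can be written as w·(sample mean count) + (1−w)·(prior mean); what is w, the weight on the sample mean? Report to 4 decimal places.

With a Gamma(shape α, rate β) prior, the Poisson likelihood is conjugate: the posterior is Gamma(α + ΣXᵢ, β + n).
Total number of days: n = 5 + 5 = 10.
Posterior mean = (α₀+S)/(β₀+n) = [n/(β₀+n)]·(S/n) + [β₀/(β₀+n)]·(α₀/β₀), so only n and β₀ enter the weight.
Weight on data w = n/(β₀+n) = 10/(5.66+10) = 10/15.66 = 0.6386.

0.6386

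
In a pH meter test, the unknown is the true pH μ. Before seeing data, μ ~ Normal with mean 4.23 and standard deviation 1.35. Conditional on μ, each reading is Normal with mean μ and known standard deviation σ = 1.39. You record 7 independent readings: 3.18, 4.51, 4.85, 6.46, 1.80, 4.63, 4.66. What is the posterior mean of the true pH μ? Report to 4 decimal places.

For Normal data with known variance σ², a Normal(μ₀, σ₀²) prior on μ is conjugate. Posterior precision = 1/σ₀² + n/σ²; posterior mean is the precision-weighted average of μ₀ and x̄.
Σxᵢ = 3.18 + 4.51 + 4.85 + 6.46 + 1.80 + 4.63 + 4.66 = 30.09, so n·x̄ = 30.09.
σ₀² = 1.35² = 1.8225, σ² = 1.39² = 1.9321; σ² + n·σ₀² = 1.9321 + 7·1.8225 = 14.6896.
Posterior mean = (μ₀/σ₀² + n·x̄/σ²)/(1/σ₀² + n/σ²) = (σ²·μ₀ + σ₀²·n·x̄)/(σ² + n·σ₀²) = (1.9321·4.23 + 1.8225·30.09)/14.6896 = 63.011808/14.6896 = 4.2896.

4.2896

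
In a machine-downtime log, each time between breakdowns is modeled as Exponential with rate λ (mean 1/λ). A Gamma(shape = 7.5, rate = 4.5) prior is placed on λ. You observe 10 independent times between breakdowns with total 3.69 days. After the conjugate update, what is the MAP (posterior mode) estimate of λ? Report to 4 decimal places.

2.0147

With a Gamma(shape α, rate β) prior on the exponential rate λ, the posterior after n observations with total T = Σxᵢ is Gamma(α+n, β+T).
Posterior: Gamma(7.5+10, 4.5+3.69) = Gamma(17.5, 8.19).
Mode = (α−1)/β = 2.0147.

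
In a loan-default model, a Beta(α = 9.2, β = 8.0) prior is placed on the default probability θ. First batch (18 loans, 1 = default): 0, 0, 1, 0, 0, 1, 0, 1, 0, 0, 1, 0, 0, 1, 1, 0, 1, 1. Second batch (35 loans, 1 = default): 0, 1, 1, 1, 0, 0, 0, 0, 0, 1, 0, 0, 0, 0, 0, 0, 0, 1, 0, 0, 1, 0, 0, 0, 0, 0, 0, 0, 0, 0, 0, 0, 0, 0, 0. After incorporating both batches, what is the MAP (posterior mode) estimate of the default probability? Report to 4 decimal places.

The Beta prior is conjugate to a Binomial/Bernoulli likelihood; the update adds successes to α and failures to β.
After batch 1: Beta(9.2+8, 8.0+10) = Beta(17.2, 18.0).
After batch 2: Beta(17.2+6, 18.0+29) = Beta(23.2, 47.0).
Mode of Beta(a,b) for a,b>1 is (a−1)/(a+b−2) = 22.2/68.2 = 0.3255.

0.3255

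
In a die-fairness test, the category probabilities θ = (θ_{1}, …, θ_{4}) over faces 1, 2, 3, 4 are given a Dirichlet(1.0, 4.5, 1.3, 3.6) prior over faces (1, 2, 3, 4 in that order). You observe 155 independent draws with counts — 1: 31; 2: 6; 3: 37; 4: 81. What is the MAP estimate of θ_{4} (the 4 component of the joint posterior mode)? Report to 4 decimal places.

The Dirichlet prior is conjugate to the Multinomial likelihood: each posterior αⱼ = prior αⱼ + observed count nⱼ.
Posterior concentration: (32.0, 10.5, 38.3, 84.6), total = 165.4.
Joint mode component: (α_{4}−1)/(Σα−K) = 83.6/161.4 = 0.5180.

0.5180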